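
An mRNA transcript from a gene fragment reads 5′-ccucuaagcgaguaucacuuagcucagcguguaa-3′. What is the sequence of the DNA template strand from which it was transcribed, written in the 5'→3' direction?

5'-TTACACGCTGAGCTAAGTGATACTCGCTTAGAGG-3'

Replace U with T to get the coding DNA strand: CCTCTAAGCGAGTATCACTTAGCTCAGCGTGTAA. The template strand is its reverse complement (complement GGAGATTCGCTCATAGTGAATCGAGTCGCACATT, then reverse).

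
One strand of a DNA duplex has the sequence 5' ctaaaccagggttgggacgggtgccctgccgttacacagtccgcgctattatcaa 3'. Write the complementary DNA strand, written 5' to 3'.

5′-TTGATAATAGCGCGGACTGTGTAACGGCAGGGCACCCGTCCCAACCCTGGTTTAG-3′

Pairing A↔T and G↔C gives GATTTGGTCCCAACCCTGCCCACGGGACGGCAATGTGTCAGGCGCGATAATAGTT, running 3'→5'. Reverse for the 5'→3' convention.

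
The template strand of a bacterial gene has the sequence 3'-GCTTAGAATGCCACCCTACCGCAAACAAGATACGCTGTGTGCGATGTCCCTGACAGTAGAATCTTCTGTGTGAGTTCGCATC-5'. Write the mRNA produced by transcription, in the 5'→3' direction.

5'-CGAAUCUUACGGUGGGAUGGCGUUUGUUCUAUGCGACACACGCUACAGGGACUGUCAUCUUAGAAGACACACUCAAGCGUAG-3'

Reading the template 3'→5' as shown, RNA polymerase pairs each base (A→U, T→A, G↔C) to build mRNA 5'→3' directly.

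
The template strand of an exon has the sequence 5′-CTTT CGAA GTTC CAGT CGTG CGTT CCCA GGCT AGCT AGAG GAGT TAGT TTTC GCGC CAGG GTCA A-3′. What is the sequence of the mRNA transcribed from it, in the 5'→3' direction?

RNA polymerase reads the template 3'→5' and synthesizes mRNA 5'→3' by base-pairing (A→U, T→A, G↔C). The complement of the template is GAAAGCTTCAAGGTCAGCACGCAAGGGTCCGATCGATCTCCTCAATCAAAAGCGCGGTCCCAGTT; antiparallel, so 5'→3' the coding strand is TTGACCCTGGCGCGAAAACTAACTCCTCTAGCTAGCCTGGGAACGCACGACTGGAACTTCGAAAG. Replace T with U for the mRNA.

5'-UUGACCCUGGCGCGAAAACUAACUCCUCUAGCUAGCCUGGGAACGCACGACUGGAACUUCGAAAG-3'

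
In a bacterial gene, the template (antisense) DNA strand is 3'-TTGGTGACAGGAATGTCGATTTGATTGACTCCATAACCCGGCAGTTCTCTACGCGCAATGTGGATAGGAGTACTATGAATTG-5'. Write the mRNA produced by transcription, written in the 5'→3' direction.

Reading the template 3'→5' as shown, RNA polymerase pairs each base (A→U, T→A, G↔C) to build mRNA 5'→3' directly.

5′-AACCACUGUCCUUACAGCUAAACUAACUGAGGUAUUGGGCCGUCAAGAGAUGCGCGUUACACCUAUCCUCAUGAUACUUAAC-3′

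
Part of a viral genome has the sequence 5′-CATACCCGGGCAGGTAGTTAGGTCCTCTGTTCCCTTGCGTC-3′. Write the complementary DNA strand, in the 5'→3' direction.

5'-GACGCAAGGGAACAGAGGACCTAACTACCTGCCCGGGTATG-3'

The complement of CATACCCGGGCAGGTAGTTAGGTCCTCTGTTCCCTTGCGTC is GTATGGGCCCGTCCATCAATCCAGGAGACAAGGGAACGCAG (A↔T, G↔C). DNA strands are antiparallel, so the complementary strand runs 3'→5'; reversing gives the 5'→3' form.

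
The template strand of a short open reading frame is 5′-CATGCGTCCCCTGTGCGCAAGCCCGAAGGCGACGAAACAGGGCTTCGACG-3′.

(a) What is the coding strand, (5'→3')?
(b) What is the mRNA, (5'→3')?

(a) 5'-CGTCGAAGCCCTGTTTCGTCGCCTTCGGGCTTGCGCACAGGGGACGCATG-3'
(b) 5'-CGUCGAAGCCCUGUUUCGUCGCCUUCGGGCUUGCGCACAGGGGACGCAUG-3'

(a) The coding strand is the reverse complement of the template: complement GTACGCAGGGGACACGCGTTCGGGCTTCCGCTGCTTTGTCCCGAAGCTGC, then reverse.
(b) mRNA has the coding-strand sequence with T→U.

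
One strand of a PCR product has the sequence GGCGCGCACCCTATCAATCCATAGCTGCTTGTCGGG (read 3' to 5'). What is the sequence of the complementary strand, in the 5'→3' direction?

5'-CCGCGCGTGGGATAGTTAGGTATCGACGAACAGCCC-3'

The strand is given 3'→5', so its complement runs 5'→3' in the same left-to-right order: pair each base A↔T, G↔C.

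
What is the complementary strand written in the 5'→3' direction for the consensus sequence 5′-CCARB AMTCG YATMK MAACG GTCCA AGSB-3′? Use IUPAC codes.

5'-VSCTTGGACCGTTKMKATRCGAKTVYTGG-3'

Standard pairs A↔T, G↔C; ambiguity codes pair R↔Y, M↔K, S↔S, B↔V. Complement (GGTYVTKAGCRTAKMKTTGCCAGGTTCSV), then reverse for 5'→3'.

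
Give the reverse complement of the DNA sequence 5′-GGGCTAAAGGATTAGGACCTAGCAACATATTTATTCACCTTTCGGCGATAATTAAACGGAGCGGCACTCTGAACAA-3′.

Complement each base (A↔T, G↔C): CCCGATTTCCTAATCCTGGATCGTTGTATAAATAAGTGGAAAGCCGCTATTAATTTGCCTCGCCGTGAGACTTGTT. Then reverse.

5'-TTGTTCAGAGTGCCGCTCCGTTTAATTATCGCCGAAAGGTGAATAAATATGTTGCTAGGTCCTAATCCTTTAGCCC-3'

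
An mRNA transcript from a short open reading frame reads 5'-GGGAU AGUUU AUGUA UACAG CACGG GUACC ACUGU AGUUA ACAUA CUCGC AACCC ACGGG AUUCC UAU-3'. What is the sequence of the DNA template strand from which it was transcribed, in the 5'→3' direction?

5'-ATAGGAATCCCGTGGGTTGCGAGTATGTTAACTACAGTGGTACCCGTGCTGTATACATAAACTATCCC-3'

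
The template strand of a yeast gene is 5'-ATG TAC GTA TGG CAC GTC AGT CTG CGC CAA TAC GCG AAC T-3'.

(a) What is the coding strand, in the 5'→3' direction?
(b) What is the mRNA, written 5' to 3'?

(a) 5'-AGTTCGCGTATTGGCGCAGACTGACGTGCCATACGTACAT-3'
(b) 5'-AGUUCGCGUAUUGGCGCAGACUGACGUGCCAUACGUACAU-3'

(a) The coding strand is the reverse complement of the template: complement TACATGCATACCGTGCAGTCAGACGCGGTTATGCGCTTGA, then reverse.
(b) mRNA has the coding-strand sequence with T→U.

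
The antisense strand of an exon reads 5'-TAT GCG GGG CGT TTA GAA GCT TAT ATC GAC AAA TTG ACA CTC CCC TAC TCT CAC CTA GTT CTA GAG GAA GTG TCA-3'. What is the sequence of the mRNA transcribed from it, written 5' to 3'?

5'-UGACACUUCCUCUAGAACUAGGUGAGAGUAGGGGAGUGUCAAUUUGUCGAUAUAAGCUUCUAAACGCCCCGCAUA-3'

The mRNA has the sequence of the coding strand (reverse complement of the template) with T→U. Reverse complement of TATGCGGGGCGTTTAGAAGCTTATATCGACAAATTGACACTCCCCTACTCTCACCTAGTTCTAGAGGAAGTGTCA is TGACACTTCCTCTAGAACTAGGTGAGAGTAGGGGAGTGTCAATTTGTCGATATAAGCTTCTAAACGCCCCGCATA; then T→U.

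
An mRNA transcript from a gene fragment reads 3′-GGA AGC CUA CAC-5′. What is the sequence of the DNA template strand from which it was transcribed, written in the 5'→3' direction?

5′-CCTTCGGATGTG-3′

Written 5'→3' the mRNA is CACAUCCGAAGG, so the coding DNA strand is CACATCCGAAGG. The template is its reverse complement.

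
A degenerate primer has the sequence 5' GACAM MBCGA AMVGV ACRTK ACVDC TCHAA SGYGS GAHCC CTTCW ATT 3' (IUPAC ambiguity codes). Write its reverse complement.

Standard pairs A↔T, G↔C; ambiguity codes pair R↔Y, M↔K, W↔W, S↔S, B↔V, D↔H. Complement (CTGTKKVGCTTKBCBTGYAMTGBHGAGDTTSCRCSCTDGGGAAGWTAA), then reverse for 5'→3'.

5'-AATWGAAGGGDTCSCRCSTTDGAGHBGTMAYGTBCBKTTCGVKKTGTC-3'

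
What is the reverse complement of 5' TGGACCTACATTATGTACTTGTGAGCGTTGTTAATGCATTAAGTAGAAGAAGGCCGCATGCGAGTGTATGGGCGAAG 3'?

5'-CTTCGCCCATACACTCGCATGCGGCCTTCTTCTACTTAATGCATTAACAACGCTCACAAGTACATAATGTAGGTCCA-3'

Complement each base (A↔T, G↔C): ACCTGGATGTAATACATGAACACTCGCAACAATTACGTAATTCATCTTCTTCCGGCGTACGCTCACATACCCGCTTC. Then reverse.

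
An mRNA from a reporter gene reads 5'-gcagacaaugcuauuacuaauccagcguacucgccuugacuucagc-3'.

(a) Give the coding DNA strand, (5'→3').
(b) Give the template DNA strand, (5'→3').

(a) The coding strand matches the mRNA with U→T.
(b) The template strand is the reverse complement of the coding strand.

(a) 5′-GCAGACAATGCTATTACTAATCCAGCGTACTCGCCTTGACTTCAGC-3′
(b) 5'-GCTGAAGTCAAGGCGAGTACGCTGGATTAGTAATAGCATTGTCTGC-3'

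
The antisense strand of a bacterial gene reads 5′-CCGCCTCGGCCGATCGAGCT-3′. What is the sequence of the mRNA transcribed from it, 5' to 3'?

5′-AGCUCGAUCGGCCGAGGCGG-3′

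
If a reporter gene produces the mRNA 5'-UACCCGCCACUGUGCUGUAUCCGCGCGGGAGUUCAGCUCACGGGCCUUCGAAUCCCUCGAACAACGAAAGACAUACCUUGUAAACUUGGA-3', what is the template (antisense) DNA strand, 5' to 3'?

Replace U with T to get the coding DNA strand: TACCCGCCACTGTGCTGTATCCGCGCGGGAGTTCAGCTCACGGGCCTTCGAATCCCTCGAACAACGAAAGACATACCTTGTAAACTTGGA. The template strand is its reverse complement (complement ATGGGCGGTGACACGACATAGGCGCGCCCTCAAGTCGAGTGCCCGGAAGCTTAGGGAGCTTGTTGCTTTCTGTATGGAACATTTGAACCT, then reverse).

5'-TCCAAGTTTACAAGGTATGTCTTTCGTTGTTCGAGGGATTCGAAGGCCCGTGAGCTGAACTCCCGCGCGGATACAGCACAGTGGCGGGTA-3'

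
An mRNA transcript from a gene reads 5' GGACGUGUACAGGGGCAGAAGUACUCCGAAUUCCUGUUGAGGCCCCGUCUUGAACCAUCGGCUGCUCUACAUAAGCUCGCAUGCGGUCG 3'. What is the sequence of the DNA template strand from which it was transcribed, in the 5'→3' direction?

Replace U with T to get the coding DNA strand: GGACGTGTACAGGGGCAGAAGTACTCCGAATTCCTGTTGAGGCCCCGTCTTGAACCATCGGCTGCTCTACATAAGCTCGCATGCGGTCG. The template strand is its reverse complement (complement CCTGCACATGTCCCCGTCTTCATGAGGCTTAAGGACAACTCCGGGGCAGAACTTGGTAGCCGACGAGATGTATTCGAGCGTACGCCAGC, then reverse).

5′-CGACCGCATGCGAGCTTATGTAGAGCAGCCGATGGTTCAAGACGGGGCCTCAACAGGAATTCGGAGTACTTCTGCCCCTGTACACGTCC-3′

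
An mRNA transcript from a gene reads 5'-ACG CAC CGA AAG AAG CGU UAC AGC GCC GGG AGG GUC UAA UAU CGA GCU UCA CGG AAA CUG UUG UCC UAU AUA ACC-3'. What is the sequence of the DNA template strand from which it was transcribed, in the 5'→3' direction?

Replace U with T to get the coding DNA strand: ACGCACCGAAAGAAGCGTTACAGCGCCGGGAGGGTCTAATATCGAGCTTCACGGAAACTGTTGTCCTATATAACC. The template strand is its reverse complement (complement TGCGTGGCTTTCTTCGCAATGTCGCGGCCCTCCCAGATTATAGCTCGAAGTGCCTTTGACAACAGGATATATTGG, then reverse).

5'-GGTTATATAGGACAACAGTTTCCGTGAAGCTCGATATTAGACCCTCCCGGCGCTGTAACGCTTCTTTCGGTGCGT-3'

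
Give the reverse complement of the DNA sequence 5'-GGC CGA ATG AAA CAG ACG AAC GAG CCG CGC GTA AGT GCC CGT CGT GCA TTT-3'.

Reading the sequence 3'→5' and pairing each base (A↔T, G↔C) gives the reverse complement directly.

5'-AAATGCACGACGGGCACTTACGCGCGGCTCGTTCGTCTGTTTCATTCGGCC-3'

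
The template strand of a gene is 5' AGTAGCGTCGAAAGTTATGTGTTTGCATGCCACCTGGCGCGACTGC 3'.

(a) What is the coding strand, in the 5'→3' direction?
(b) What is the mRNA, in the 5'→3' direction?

(a) 5'-GCAGTCGCGCCAGGTGGCATGCAAACACATAACTTTCGACGCTACT-3'
(b) 5'-GCAGUCGCGCCAGGUGGCAUGCAAACACAUAACUUUCGACGCUACU-3'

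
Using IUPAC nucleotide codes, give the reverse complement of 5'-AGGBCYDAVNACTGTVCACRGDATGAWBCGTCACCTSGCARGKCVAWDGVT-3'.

5′-ABCHWTBGMCYTGCSAGGTGACGVWTCATHCYGTGBACAGTNBTHRGVCCT-3′

Standard pairs A↔T, G↔C; ambiguity codes pair R↔Y, K↔M, W↔W, S↔S, B↔V, D↔H, N↔N. Complement (TCCVGRHTBNTGACABGTGYCHTACTWVGCAGTGGASCGTYCMGBTWHCBA), then reverse for 5'→3'.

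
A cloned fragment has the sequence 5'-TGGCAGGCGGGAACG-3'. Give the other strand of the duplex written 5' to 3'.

5'-CGTTCCCGCCTGCCA-3'

Pairing A↔T and G↔C gives ACCGTCCGCCCTTGC, running 3'→5'. Reverse for the 5'→3' convention.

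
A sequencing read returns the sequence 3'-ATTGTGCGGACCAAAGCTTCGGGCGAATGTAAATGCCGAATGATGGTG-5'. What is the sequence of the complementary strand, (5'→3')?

The strand is given 3'→5', so its complement runs 5'→3' in the same left-to-right order: pair each base A↔T, G↔C.

5′-TAACACGCCTGGTTTCGAAGCCCGCTTACATTTACGGCTTACTACCAC-3′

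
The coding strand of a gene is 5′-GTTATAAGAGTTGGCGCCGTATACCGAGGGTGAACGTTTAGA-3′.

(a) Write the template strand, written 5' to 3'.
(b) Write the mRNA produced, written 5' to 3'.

(a) The template strand is the reverse complement of the coding strand: complement CAATATTCTCAACCGCGGCATATGGCTCCCACTTGCAAATCT, then reverse.
(b) mRNA matches the coding strand with T→U.

(a) 5'-TCTAAACGTTCACCCTCGGTATACGGCGCCAACTCTTATAAC-3'
(b) 5'-GUUAUAAGAGUUGGCGCCGUAUACCGAGGGUGAACGUUUAGA-3'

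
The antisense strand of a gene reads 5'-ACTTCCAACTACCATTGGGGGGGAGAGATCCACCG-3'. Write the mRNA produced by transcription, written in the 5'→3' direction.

5'-CGGUGGAUCUCUCCCCCCCAAUGGUAGUUGGAAGU-3'

RNA polymerase reads the template 3'→5' and synthesizes mRNA 5'→3' by base-pairing (A→U, T→A, G↔C). The complement of the template is TGAAGGTTGATGGTAACCCCCCCTCTCTAGGTGGC; antiparallel, so 5'→3' the coding strand is CGGTGGATCTCTCCCCCCCAATGGTAGTTGGAAGT. Replace T with U for the mRNA.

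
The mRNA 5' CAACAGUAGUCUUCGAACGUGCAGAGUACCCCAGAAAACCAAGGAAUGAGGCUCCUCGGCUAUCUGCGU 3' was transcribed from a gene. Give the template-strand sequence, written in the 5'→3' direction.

Replace U with T to get the coding DNA strand: CAACAGTAGTCTTCGAACGTGCAGAGTACCCCAGAAAACCAAGGAATGAGGCTCCTCGGCTATCTGCGT. The template strand is its reverse complement (complement GTTGTCATCAGAAGCTTGCACGTCTCATGGGGTCTTTTGGTTCCTTACTCCGAGGAGCCGATAGACGCA, then reverse).

5'-ACGCAGATAGCCGAGGAGCCTCATTCCTTGGTTTTCTGGGGTACTCTGCACGTTCGAAGACTACTGTTG-3'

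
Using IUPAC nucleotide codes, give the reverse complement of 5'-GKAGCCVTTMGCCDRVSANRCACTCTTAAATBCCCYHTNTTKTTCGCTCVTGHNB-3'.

5'-VNDCABGAGCGAAMAANADRGGGVATTTAAGAGTGYNTSBYHGGCKAABGGCTMC-3'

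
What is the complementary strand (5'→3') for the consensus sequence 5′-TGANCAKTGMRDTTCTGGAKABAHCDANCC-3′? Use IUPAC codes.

5′-GGNTHGDTVTMTCCAGAAHYKCAMTGNTCA-3′

Standard pairs A↔T, G↔C; ambiguity codes pair R↔Y, M↔K, B↔V, D↔H, N↔N. Complement (ACTNGTMACKYHAAGACCTMTVTDGHTNGG), then reverse for 5'→3'.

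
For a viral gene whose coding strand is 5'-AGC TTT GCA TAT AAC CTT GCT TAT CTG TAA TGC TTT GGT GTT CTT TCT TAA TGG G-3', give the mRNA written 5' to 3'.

5′-AGCUUUGCAUAUAACCUUGCUUAUCUGUAAUGCUUUGGUGUUCUUUCUUAAUGGG-3′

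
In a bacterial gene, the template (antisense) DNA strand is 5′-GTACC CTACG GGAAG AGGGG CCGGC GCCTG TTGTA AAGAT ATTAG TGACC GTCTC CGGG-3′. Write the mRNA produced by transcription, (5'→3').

The mRNA has the sequence of the coding strand (reverse complement of the template) with T→U. Reverse complement of GTACCCTACGGGAAGAGGGGCCGGCGCCTGTTGTAAAGATATTAGTGACCGTCTCCGGG is CCCGGAGACGGTCACTAATATCTTTACAACAGGCGCCGGCCCCTCTTCCCGTAGGGTAC; then T→U.

5′-CCCGGAGACGGUCACUAAUAUCUUUACAACAGGCGCCGGCCCCUCUUCCCGUAGGGUAC-3′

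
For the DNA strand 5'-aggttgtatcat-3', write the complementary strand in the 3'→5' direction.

Base-pairing A↔T, G↔C gives the complement. The complementary strand is antiparallel, so paired with a 5'→3' strand it runs 3'→5'.

3'-TCCAACATAGTA-5'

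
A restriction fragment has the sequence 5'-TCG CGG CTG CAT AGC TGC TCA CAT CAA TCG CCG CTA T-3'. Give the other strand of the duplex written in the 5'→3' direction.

Pairing A↔T and G↔C gives AGCGCCGACGTATCGACGAGTGTAGTTAGCGGCGATA, running 3'→5'. Reverse for the 5'→3' convention.

5'-ATAGCGGCGATTGATGTGAGCAGCTATGCAGCCGCGA-3'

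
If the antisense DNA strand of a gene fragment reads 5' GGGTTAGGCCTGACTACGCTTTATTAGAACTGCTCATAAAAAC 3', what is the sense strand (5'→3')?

5'-GTTTTTATGAGCAGTTCTAATAAAGCGTAGTCAGGCCTAACCC-3'

The coding strand is complementary and antiparallel to the template: take the complement (A↔T, G↔C) and reverse.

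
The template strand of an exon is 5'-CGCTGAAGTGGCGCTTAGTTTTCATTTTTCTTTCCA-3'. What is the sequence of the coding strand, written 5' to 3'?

The coding strand is complementary and antiparallel to the template: take the complement (A↔T, G↔C) and reverse.

5'-TGGAAAGAAAAATGAAAACTAAGCGCCACTTCAGCG-3'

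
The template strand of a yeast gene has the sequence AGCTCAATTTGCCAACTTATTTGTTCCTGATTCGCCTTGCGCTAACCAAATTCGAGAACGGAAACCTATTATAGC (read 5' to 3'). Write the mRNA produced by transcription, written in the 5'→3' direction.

5'-GCUAUAAUAGGUUUCCGUUCUCGAAUUUGGUUAGCGCAAGGCGAAUCAGGAACAAAUAAGUUGGCAAAUUGAGCU-3'

The mRNA has the sequence of the coding strand (reverse complement of the template) with T→U. Reverse complement of AGCTCAATTTGCCAACTTATTTGTTCCTGATTCGCCTTGCGCTAACCAAATTCGAGAACGGAAACCTATTATAGC is GCTATAATAGGTTTCCGTTCTCGAATTTGGTTAGCGCAAGGCGAATCAGGAACAAATAAGTTGGCAAATTGAGCT; then T→U.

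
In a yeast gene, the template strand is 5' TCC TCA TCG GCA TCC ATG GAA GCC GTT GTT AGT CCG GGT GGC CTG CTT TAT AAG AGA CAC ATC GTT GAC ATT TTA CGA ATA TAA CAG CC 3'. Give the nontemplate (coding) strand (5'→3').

The coding strand is complementary and antiparallel to the template: take the complement (A↔T, G↔C) and reverse.

5'-GGCTGTTATATTCGTAAAATGTCAACGATGTGTCTCTTATAAAGCAGGCCACCCGGACTAACAACGGCTTCCATGGATGCCGATGAGGA-3'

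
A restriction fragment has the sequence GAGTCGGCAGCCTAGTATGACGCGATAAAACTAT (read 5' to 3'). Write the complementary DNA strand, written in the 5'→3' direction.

The complement of GAGTCGGCAGCCTAGTATGACGCGATAAAACTAT is CTCAGCCGTCGGATCATACTGCGCTATTTTGATA (A↔T, G↔C). DNA strands are antiparallel, so the complementary strand runs 3'→5'; reversing gives the 5'→3' form.

5′-ATAGTTTTATCGCGTCATACTAGGCTGCCGACTC-3′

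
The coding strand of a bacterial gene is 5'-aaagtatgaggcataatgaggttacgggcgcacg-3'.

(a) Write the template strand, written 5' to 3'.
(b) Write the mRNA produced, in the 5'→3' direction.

(a) 5'-CGTGCGCCCGTAACCTCATTATGCCTCATACTTT-3'
(b) 5'-AAAGUAUGAGGCAUAAUGAGGUUACGGGCGCACG-3'

(a) The template strand is the reverse complement of the coding strand: complement TTTCATACTCCGTATTACTCCAATGCCCGCGTGC, then reverse.
(b) mRNA matches the coding strand with T→U.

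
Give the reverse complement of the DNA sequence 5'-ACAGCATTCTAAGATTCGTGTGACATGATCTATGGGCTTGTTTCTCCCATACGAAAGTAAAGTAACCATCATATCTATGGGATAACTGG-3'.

5'-CCAGTTATCCCATAGATATGATGGTTACTTTACTTTCGTATGGGAGAAACAAGCCCATAGATCATGTCACACGAATCTTAGAATGCTGT-3'

Complement each base (A↔T, G↔C): TGTCGTAAGATTCTAAGCACACTGTACTAGATACCCGAACAAAGAGGGTATGCTTTCATTTCATTGGTAGTATAGATACCCTATTGACC. Then reverse.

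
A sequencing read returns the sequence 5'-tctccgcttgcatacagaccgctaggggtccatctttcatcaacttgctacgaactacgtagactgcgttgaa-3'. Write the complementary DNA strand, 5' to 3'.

Pairing A↔T and G↔C gives AGAGGCGAACGTATGTCTGGCGATCCCCAGGTAGAAAGTAGTTGAACGATGCTTGATGCATCTGACGCAACTT, running 3'→5'. Reverse for the 5'→3' convention.

5'-TTCAACGCAGTCTACGTAGTTCGTAGCAAGTTGATGAAAGATGGACCCCTAGCGGTCTGTATGCAAGCGGAGA-3'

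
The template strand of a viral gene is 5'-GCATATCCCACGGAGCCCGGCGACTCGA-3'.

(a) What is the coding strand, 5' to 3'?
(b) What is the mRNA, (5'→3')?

(a) 5'-TCGAGTCGCCGGGCTCCGTGGGATATGC-3'
(b) 5'-UCGAGUCGCCGGGCUCCGUGGGAUAUGC-3'

(a) The coding strand is the reverse complement of the template: complement CGTATAGGGTGCCTCGGGCCGCTGAGCT, then reverse.
(b) mRNA has the coding-strand sequence with T→U.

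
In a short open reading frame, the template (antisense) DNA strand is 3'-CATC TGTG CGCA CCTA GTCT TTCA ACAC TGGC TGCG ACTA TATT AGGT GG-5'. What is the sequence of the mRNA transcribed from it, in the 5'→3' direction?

Reading the template 3'→5' as shown, RNA polymerase pairs each base (A→U, T→A, G↔C) to build mRNA 5'→3' directly.

5'-GUAGACACGCGUGGAUCAGAAAGUUGUGACCGACGCUGAUAUAAUCCACC-3'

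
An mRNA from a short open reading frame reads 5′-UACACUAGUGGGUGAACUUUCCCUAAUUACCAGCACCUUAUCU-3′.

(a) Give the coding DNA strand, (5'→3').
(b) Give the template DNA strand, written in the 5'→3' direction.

(a) The coding strand matches the mRNA with U→T.
(b) The template strand is the reverse complement of the coding strand.

(a) 5'-TACACTAGTGGGTGAACTTTCCCTAATTACCAGCACCTTATCT-3'
(b) 5'-AGATAAGGTGCTGGTAATTAGGGAAAGTTCACCCACTAGTGTA-3'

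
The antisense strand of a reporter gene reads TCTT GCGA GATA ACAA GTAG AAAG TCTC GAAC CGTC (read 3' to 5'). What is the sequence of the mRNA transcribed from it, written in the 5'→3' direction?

Reading the template 3'→5' as shown, RNA polymerase pairs each base (A→U, T→A, G↔C) to build mRNA 5'→3' directly.

5'-AGAACGCUCUAUUGUUCAUCUUUCAGAGCUUGGCAG-3'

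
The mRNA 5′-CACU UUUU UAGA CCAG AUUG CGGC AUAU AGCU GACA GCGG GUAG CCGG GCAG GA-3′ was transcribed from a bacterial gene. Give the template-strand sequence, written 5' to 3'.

5'-TCCTGCCCGGCTACCCGCTGTCAGCTATATGCCGCAATCTGGTCTAAAAAAGTG-3'

Replace U with T to get the coding DNA strand: CACTTTTTTAGACCAGATTGCGGCATATAGCTGACAGCGGGTAGCCGGGCAGGA. The template strand is its reverse complement (complement GTGAAAAAATCTGGTCTAACGCCGTATATCGACTGTCGCCCATCGGCCCGTCCT, then reverse).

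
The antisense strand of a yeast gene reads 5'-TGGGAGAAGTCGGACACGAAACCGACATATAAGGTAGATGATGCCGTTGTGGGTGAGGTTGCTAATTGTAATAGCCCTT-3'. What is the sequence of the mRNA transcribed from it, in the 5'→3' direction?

RNA polymerase reads the template 3'→5' and synthesizes mRNA 5'→3' by base-pairing (A→U, T→A, G↔C). The complement of the template is ACCCTCTTCAGCCTGTGCTTTGGCTGTATATTCCATCTACTACGGCAACACCCACTCCAACGATTAACATTATCGGGAA; antiparallel, so 5'→3' the coding strand is AAGGGCTATTACAATTAGCAACCTCACCCACAACGGCATCATCTACCTTATATGTCGGTTTCGTGTCCGACTTCTCCCA. Replace T with U for the mRNA.

5'-AAGGGCUAUUACAAUUAGCAACCUCACCCACAACGGCAUCAUCUACCUUAUAUGUCGGUUUCGUGUCCGACUUCUCCCA-3'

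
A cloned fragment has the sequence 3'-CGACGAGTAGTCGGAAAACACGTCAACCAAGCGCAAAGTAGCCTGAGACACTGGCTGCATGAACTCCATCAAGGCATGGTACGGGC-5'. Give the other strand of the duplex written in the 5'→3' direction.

5′-GCTGCTCATCAGCCTTTTGTGCAGTTGGTTCGCGTTTCATCGGACTCTGTGACCGACGTACTTGAGGTAGTTCCGTACCATGCCCG-3′

The strand is given 3'→5', so its complement runs 5'→3' in the same left-to-right order: pair each base A↔T, G↔C.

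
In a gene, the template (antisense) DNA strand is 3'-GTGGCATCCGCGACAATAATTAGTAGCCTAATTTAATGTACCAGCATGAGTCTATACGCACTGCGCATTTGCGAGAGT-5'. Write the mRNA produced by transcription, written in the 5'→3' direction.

Reading the template 3'→5' as shown, RNA polymerase pairs each base (A→U, T→A, G↔C) to build mRNA 5'→3' directly.

5'-CACCGUAGGCGCUGUUAUUAAUCAUCGGAUUAAAUUACAUGGUCGUACUCAGAUAUGCGUGACGCGUAAACGCUCUCA-3'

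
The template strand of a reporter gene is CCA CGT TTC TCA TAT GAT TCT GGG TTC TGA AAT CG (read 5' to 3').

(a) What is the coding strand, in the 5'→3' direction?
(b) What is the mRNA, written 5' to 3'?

(a) 5'-CGATTTCAGAACCCAGAATCATATGAGAAACGTGG-3'
(b) 5′-CGAUUUCAGAACCCAGAAUCAUAUGAGAAACGUGG-3′

(a) The coding strand is the reverse complement of the template: complement GGTGCAAAGAGTATACTAAGACCCAAGACTTTAGC, then reverse.
(b) mRNA has the coding-strand sequence with T→U.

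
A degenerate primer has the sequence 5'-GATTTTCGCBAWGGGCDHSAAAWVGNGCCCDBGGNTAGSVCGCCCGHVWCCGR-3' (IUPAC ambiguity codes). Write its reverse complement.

Standard pairs A↔T, G↔C; ambiguity codes pair R↔Y, W↔W, S↔S, B↔V, D↔H, N↔N. Complement (CTAAAAGCGVTWCCCGHDSTTTWBCNCGGGHVCCNATCSBGCGGGCDBWGGCY), then reverse for 5'→3'.

5′-YCGGWBDCGGGCGBSCTANCCVHGGGCNCBWTTTSDHGCCCWTVGCGAAAATC-3′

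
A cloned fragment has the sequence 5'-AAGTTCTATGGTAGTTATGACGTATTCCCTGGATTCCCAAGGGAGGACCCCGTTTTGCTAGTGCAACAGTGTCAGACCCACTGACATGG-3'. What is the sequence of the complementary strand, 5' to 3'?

The complement of AAGTTCTATGGTAGTTATGACGTATTCCCTGGATTCCCAAGGGAGGACCCCGTTTTGCTAGTGCAACAGTGTCAGACCCACTGACATGG is TTCAAGATACCATCAATACTGCATAAGGGACCTAAGGGTTCCCTCCTGGGGCAAAACGATCACGTTGTCACAGTCTGGGTGACTGTACC (A↔T, G↔C). DNA strands are antiparallel, so the complementary strand runs 3'→5'; reversing gives the 5'→3' form.

5'-CCATGTCAGTGGGTCTGACACTGTTGCACTAGCAAAACGGGGTCCTCCCTTGGGAATCCAGGGAATACGTCATAACTACCATAGAACTT-3'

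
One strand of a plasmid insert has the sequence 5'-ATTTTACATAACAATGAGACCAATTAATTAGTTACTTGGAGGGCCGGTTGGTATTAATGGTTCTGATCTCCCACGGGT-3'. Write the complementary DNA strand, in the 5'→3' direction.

5'-ACCCGTGGGAGATCAGAACCATTAATACCAACCGGCCCTCCAAGTAACTAATTAATTGGTCTCATTGTTATGTAAAAT-3'

The complement of ATTTTACATAACAATGAGACCAATTAATTAGTTACTTGGAGGGCCGGTTGGTATTAATGGTTCTGATCTCCCACGGGT is TAAAATGTATTGTTACTCTGGTTAATTAATCAATGAACCTCCCGGCCAACCATAATTACCAAGACTAGAGGGTGCCCA (A↔T, G↔C). DNA strands are antiparallel, so the complementary strand runs 3'→5'; reversing gives the 5'→3' form.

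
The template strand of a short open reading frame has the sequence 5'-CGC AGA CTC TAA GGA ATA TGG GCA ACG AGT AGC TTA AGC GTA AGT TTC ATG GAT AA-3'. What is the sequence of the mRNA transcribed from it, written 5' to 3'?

The mRNA has the sequence of the coding strand (reverse complement of the template) with T→U. Reverse complement of CGCAGACTCTAAGGAATATGGGCAACGAGTAGCTTAAGCGTAAGTTTCATGGATAA is TTATCCATGAAACTTACGCTTAAGCTACTCGTTGCCCATATTCCTTAGAGTCTGCG; then T→U.

5'-UUAUCCAUGAAACUUACGCUUAAGCUACUCGUUGCCCAUAUUCCUUAGAGUCUGCG-3'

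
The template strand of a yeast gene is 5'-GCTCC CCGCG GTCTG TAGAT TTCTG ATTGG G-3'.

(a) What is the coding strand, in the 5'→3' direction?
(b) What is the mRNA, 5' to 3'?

(a) 5'-CCCAATCAGAAATCTACAGACCGCGGGGAGC-3'
(b) 5'-CCCAAUCAGAAAUCUACAGACCGCGGGGAGC-3'

(a) The coding strand is the reverse complement of the template: complement CGAGGGGCGCCAGACATCTAAAGACTAACCC, then reverse.
(b) mRNA has the coding-strand sequence with T→U.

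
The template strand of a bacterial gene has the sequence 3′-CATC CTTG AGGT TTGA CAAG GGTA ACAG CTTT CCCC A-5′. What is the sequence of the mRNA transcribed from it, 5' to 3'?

5'-GUAGGAACUCCAAACUGUUCCCAUUGUCGAAAGGGGU-3'

Reading the template 3'→5' as shown, RNA polymerase pairs each base (A→U, T→A, G↔C) to build mRNA 5'→3' directly.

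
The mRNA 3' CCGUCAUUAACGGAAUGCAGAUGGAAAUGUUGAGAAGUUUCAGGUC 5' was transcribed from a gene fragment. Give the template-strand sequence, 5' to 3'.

5′-GGCAGTAATTGCCTTACGTCTACCTTTACAACTCTTCAAAGTCCAG-3′

Written 5'→3' the mRNA is CUGGACUUUGAAGAGUUGUAAAGGUAGACGUAAGGCAAUUACUGCC, so the coding DNA strand is CTGGACTTTGAAGAGTTGTAAAGGTAGACGTAAGGCAATTACTGCC. The template is its reverse complement.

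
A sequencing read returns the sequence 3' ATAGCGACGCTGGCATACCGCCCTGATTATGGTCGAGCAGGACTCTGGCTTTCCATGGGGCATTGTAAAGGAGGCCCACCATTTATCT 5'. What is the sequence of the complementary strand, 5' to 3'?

The strand is given 3'→5', so its complement runs 5'→3' in the same left-to-right order: pair each base A↔T, G↔C.

5'-TATCGCTGCGACCGTATGGCGGGACTAATACCAGCTCGTCCTGAGACCGAAAGGTACCCCGTAACATTTCCTCCGGGTGGTAAATAGA-3'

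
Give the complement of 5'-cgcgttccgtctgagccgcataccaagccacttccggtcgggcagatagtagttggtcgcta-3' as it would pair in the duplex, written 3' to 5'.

3'-GCGCAAGGCAGACTCGGCGTATGGTTCGGTGAAGGCCAGCCCGTCTATCATCAACCAGCGAT-5'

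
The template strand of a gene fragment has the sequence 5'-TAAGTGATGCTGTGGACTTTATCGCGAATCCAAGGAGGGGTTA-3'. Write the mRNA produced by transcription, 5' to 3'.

RNA polymerase reads the template 3'→5' and synthesizes mRNA 5'→3' by base-pairing (A→U, T→A, G↔C). The complement of the template is ATTCACTACGACACCTGAAATAGCGCTTAGGTTCCTCCCCAAT; antiparallel, so 5'→3' the coding strand is TAACCCCTCCTTGGATTCGCGATAAAGTCCACAGCATCACTTA. Replace T with U for the mRNA.

5'-UAACCCCUCCUUGGAUUCGCGAUAAAGUCCACAGCAUCACUUA-3'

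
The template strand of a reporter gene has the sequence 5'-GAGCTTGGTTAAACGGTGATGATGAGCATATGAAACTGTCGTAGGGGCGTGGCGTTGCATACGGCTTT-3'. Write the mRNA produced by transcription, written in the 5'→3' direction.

5'-AAAGCCGUAUGCAACGCCACGCCCCUACGACAGUUUCAUAUGCUCAUCAUCACCGUUUAACCAAGCUC-3'

RNA polymerase reads the template 3'→5' and synthesizes mRNA 5'→3' by base-pairing (A→U, T→A, G↔C). The complement of the template is CTCGAACCAATTTGCCACTACTACTCGTATACTTTGACAGCATCCCCGCACCGCAACGTATGCCGAAA; antiparallel, so 5'→3' the coding strand is AAAGCCGTATGCAACGCCACGCCCCTACGACAGTTTCATATGCTCATCATCACCGTTTAACCAAGCTC. Replace T with U for the mRNA.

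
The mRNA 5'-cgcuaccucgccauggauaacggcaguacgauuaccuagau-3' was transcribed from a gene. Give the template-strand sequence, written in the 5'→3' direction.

5'-ATCTAGGTAATCGTACTGCCGTTATCCATGGCGAGGTAGCG-3'

Replace U with T to get the coding DNA strand: CGCTACCTCGCCATGGATAACGGCAGTACGATTACCTAGAT. The template strand is its reverse complement (complement GCGATGGAGCGGTACCTATTGCCGTCATGCTAATGGATCTA, then reverse).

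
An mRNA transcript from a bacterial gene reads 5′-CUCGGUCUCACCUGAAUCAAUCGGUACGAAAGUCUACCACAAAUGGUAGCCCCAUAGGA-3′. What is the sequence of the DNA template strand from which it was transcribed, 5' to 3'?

5'-TCCTATGGGGCTACCATTTGTGGTAGACTTTCGTACCGATTGATTCAGGTGAGACCGAG-3'

Replace U with T to get the coding DNA strand: CTCGGTCTCACCTGAATCAATCGGTACGAAAGTCTACCACAAATGGTAGCCCCATAGGA. The template strand is its reverse complement (complement GAGCCAGAGTGGACTTAGTTAGCCATGCTTTCAGATGGTGTTTACCATCGGGGTATCCT, then reverse).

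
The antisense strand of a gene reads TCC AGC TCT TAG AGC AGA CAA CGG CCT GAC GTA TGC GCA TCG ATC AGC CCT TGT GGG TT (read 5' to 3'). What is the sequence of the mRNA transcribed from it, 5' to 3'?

The mRNA has the sequence of the coding strand (reverse complement of the template) with T→U. Reverse complement of TCCAGCTCTTAGAGCAGACAACGGCCTGACGTATGCGCATCGATCAGCCCTTGTGGGTT is AACCCACAAGGGCTGATCGATGCGCATACGTCAGGCCGTTGTCTGCTCTAAGAGCTGGA; then T→U.

5'-AACCCACAAGGGCUGAUCGAUGCGCAUACGUCAGGCCGUUGUCUGCUCUAAGAGCUGGA-3'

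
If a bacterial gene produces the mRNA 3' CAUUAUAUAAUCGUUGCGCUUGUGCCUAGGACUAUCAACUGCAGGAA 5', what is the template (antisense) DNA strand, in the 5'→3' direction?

Written 5'→3' the mRNA is AAGGACGUCAACUAUCAGGAUCCGUGUUCGCGUUGCUAAUAUAUUAC, so the coding DNA strand is AAGGACGTCAACTATCAGGATCCGTGTTCGCGTTGCTAATATATTAC. The template is its reverse complement.

5'-GTAATATATTAGCAACGCGAACACGGATCCTGATAGTTGACGTCCTT-3'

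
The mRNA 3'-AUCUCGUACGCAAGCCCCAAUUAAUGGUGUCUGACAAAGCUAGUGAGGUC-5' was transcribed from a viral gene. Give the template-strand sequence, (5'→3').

5'-TAGAGCATGCGTTCGGGGTTAATTACCACAGACTGTTTCGATCACTCCAG-3'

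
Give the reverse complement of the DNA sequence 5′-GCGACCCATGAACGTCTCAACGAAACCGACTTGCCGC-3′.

Reading the sequence 3'→5' and pairing each base (A↔T, G↔C) gives the reverse complement directly.

5′-GCGGCAAGTCGGTTTCGTTGAGACGTTCATGGGTCGC-3′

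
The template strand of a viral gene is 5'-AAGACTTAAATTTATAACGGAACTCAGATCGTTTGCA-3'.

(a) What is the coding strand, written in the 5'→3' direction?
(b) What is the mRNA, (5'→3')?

(a) The coding strand is the reverse complement of the template: complement TTCTGAATTTAAATATTGCCTTGAGTCTAGCAAACGT, then reverse.
(b) mRNA has the coding-strand sequence with T→U.

(a) 5'-TGCAAACGATCTGAGTTCCGTTATAAATTTAAGTCTT-3'
(b) 5′-UGCAAACGAUCUGAGUUCCGUUAUAAAUUUAAGUCUU-3′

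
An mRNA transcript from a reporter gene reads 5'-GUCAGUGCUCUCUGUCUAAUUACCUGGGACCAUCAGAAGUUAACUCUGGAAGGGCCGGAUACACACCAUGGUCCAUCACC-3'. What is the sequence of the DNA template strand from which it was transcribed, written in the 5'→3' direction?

Replace U with T to get the coding DNA strand: GTCAGTGCTCTCTGTCTAATTACCTGGGACCATCAGAAGTTAACTCTGGAAGGGCCGGATACACACCATGGTCCATCACC. The template strand is its reverse complement (complement CAGTCACGAGAGACAGATTAATGGACCCTGGTAGTCTTCAATTGAGACCTTCCCGGCCTATGTGTGGTACCAGGTAGTGG, then reverse).

5'-GGTGATGGACCATGGTGTGTATCCGGCCCTTCCAGAGTTAACTTCTGATGGTCCCAGGTAATTAGACAGAGAGCACTGAC-3'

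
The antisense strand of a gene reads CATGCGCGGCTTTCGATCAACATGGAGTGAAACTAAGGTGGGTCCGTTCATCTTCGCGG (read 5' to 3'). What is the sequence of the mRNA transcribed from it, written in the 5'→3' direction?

5'-CCGCGAAGAUGAACGGACCCACCUUAGUUUCACUCCAUGUUGAUCGAAAGCCGCGCAUG-3'

RNA polymerase reads the template 3'→5' and synthesizes mRNA 5'→3' by base-pairing (A→U, T→A, G↔C). The complement of the template is GTACGCGCCGAAAGCTAGTTGTACCTCACTTTGATTCCACCCAGGCAAGTAGAAGCGCC; antiparallel, so 5'→3' the coding strand is CCGCGAAGATGAACGGACCCACCTTAGTTTCACTCCATGTTGATCGAAAGCCGCGCATG. Replace T with U for the mRNA.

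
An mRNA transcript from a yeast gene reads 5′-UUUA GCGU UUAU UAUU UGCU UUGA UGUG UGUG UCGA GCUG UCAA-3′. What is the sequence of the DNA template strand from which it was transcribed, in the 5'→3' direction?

5'-TTGACAGCTCGACACACACATCAAAGCAAATAATAAACGCTAAA-3'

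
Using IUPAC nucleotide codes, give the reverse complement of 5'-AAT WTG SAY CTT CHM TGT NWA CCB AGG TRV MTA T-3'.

5'-ATAKBYACCTVGGTWNACAKDGAAGRTSCAWATT-3'

Standard pairs A↔T, G↔C; ambiguity codes pair R↔Y, M↔K, W↔W, S↔S, B↔V, H↔D, N↔N. Complement (TTAWACSTRGAAGDKACANWTGGVTCCAYBKATA), then reverse for 5'→3'.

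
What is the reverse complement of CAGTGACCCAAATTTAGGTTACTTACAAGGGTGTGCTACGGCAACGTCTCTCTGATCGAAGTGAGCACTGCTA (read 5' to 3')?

5'-TAGCAGTGCTCACTTCGATCAGAGAGACGTTGCCGTAGCACACCCTTGTAAGTAACCTAAATTTGGGTCACTG-3'

Reading the sequence 3'→5' and pairing each base (A↔T, G↔C) gives the reverse complement directly.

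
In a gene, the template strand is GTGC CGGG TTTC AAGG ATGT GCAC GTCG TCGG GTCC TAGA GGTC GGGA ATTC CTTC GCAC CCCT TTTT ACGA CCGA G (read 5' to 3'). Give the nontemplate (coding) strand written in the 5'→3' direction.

5'-CTCGGTCGTAAAAAGGGGTGCGAAGGAATTCCCGACCTCTAGGACCCGACGACGTGCACATCCTTGAAACCCGGCAC-3'

The coding strand is complementary and antiparallel to the template: take the complement (A↔T, G↔C) and reverse.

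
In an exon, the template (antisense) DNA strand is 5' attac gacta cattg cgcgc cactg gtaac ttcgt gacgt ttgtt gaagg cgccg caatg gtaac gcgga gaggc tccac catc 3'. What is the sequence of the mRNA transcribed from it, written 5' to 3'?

5'-GAUGGUGGAGCCUCUCCGCGUUACCAUUGCGGCGCCUUCAACAAACGUCACGAAGUUACCAGUGGCGCGCAAUGUAGUCGUAAU-3'

The mRNA has the sequence of the coding strand (reverse complement of the template) with T→U. Reverse complement of ATTACGACTACATTGCGCGCCACTGGTAACTTCGTGACGTTTGTTGAAGGCGCCGCAATGGTAACGCGGAGAGGCTCCACCATC is GATGGTGGAGCCTCTCCGCGTTACCATTGCGGCGCCTTCAACAAACGTCACGAAGTTACCAGTGGCGCGCAATGTAGTCGTAAT; then T→U.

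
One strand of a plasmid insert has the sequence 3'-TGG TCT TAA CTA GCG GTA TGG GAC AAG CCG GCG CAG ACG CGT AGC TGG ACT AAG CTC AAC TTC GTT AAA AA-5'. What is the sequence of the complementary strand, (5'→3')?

The strand is given 3'→5', so its complement runs 5'→3' in the same left-to-right order: pair each base A↔T, G↔C.

5'-ACCAGAATTGATCGCCATACCCTGTTCGGCCGCGTCTGCGCATCGACCTGATTCGAGTTGAAGCAATTTTT-3'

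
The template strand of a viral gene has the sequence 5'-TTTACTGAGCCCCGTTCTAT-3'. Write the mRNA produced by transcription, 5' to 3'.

RNA polymerase reads the template 3'→5' and synthesizes mRNA 5'→3' by base-pairing (A→U, T→A, G↔C). The complement of the template is AAATGACTCGGGGCAAGATA; antiparallel, so 5'→3' the coding strand is ATAGAACGGGGCTCAGTAAA. Replace T with U for the mRNA.

5'-AUAGAACGGGGCUCAGUAAA-3'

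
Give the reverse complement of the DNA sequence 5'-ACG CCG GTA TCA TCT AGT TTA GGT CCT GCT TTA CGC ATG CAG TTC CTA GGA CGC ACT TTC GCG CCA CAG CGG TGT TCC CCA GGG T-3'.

5'-ACCCTGGGGAACACCGCTGTGGCGCGAAAGTGCGTCCTAGGAACTGCATGCGTAAAGCAGGACCTAAACTAGATGATACCGGCGT-3'

Reading the sequence 3'→5' and pairing each base (A↔T, G↔C) gives the reverse complement directly.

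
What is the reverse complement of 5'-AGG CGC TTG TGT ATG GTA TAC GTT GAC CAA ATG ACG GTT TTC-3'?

Complement each base (A↔T, G↔C): TCCGCGAACACATACCATATGCAACTGGTTTACTGCCAAAAG. Then reverse.

5′-GAAAACCGTCATTTGGTCAACGTATACCATACACAAGCGCCT-3′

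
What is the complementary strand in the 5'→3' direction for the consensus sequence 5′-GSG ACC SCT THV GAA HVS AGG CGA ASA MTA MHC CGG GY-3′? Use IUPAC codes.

5'-RCCCGGDKTAKTSTTCGCCTSBDTTCBDAAGSGGTCSC-3'

Standard pairs A↔T, G↔C; ambiguity codes pair Y↔R, M↔K, S↔S, H↔D, V↔B. Complement (CSCTGGSGAADBCTTDBSTCCGCTTSTKATKDGGCCCR), then reverse for 5'→3'.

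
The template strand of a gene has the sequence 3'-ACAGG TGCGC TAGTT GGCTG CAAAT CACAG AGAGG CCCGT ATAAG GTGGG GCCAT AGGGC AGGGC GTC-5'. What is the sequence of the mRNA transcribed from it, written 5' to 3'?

5'-UGUCCACGCGAUCAACCGACGUUUAGUGUCUCUCCGGGCAUAUUCCACCCCGGUAUCCCGUCCCGCAG-3'

Reading the template 3'→5' as shown, RNA polymerase pairs each base (A→U, T→A, G↔C) to build mRNA 5'→3' directly.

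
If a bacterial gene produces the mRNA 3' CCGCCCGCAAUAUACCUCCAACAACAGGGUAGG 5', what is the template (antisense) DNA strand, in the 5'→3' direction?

5'-GGCGGGCGTTATATGGAGGTTGTTGTCCCATCC-3'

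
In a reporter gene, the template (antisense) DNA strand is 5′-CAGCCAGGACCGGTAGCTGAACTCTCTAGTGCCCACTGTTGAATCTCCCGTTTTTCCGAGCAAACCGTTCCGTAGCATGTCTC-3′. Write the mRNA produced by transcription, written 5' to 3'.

The mRNA has the sequence of the coding strand (reverse complement of the template) with T→U. Reverse complement of CAGCCAGGACCGGTAGCTGAACTCTCTAGTGCCCACTGTTGAATCTCCCGTTTTTCCGAGCAAACCGTTCCGTAGCATGTCTC is GAGACATGCTACGGAACGGTTTGCTCGGAAAAACGGGAGATTCAACAGTGGGCACTAGAGAGTTCAGCTACCGGTCCTGGCTG; then T→U.

5′-GAGACAUGCUACGGAACGGUUUGCUCGGAAAAACGGGAGAUUCAACAGUGGGCACUAGAGAGUUCAGCUACCGGUCCUGGCUG-3′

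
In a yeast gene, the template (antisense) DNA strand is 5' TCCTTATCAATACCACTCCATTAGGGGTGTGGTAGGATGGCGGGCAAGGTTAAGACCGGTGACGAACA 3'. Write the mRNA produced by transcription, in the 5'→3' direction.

The mRNA has the sequence of the coding strand (reverse complement of the template) with T→U. Reverse complement of TCCTTATCAATACCACTCCATTAGGGGTGTGGTAGGATGGCGGGCAAGGTTAAGACCGGTGACGAACA is TGTTCGTCACCGGTCTTAACCTTGCCCGCCATCCTACCACACCCCTAATGGAGTGGTATTGATAAGGA; then T→U.

5'-UGUUCGUCACCGGUCUUAACCUUGCCCGCCAUCCUACCACACCCCUAAUGGAGUGGUAUUGAUAAGGA-3'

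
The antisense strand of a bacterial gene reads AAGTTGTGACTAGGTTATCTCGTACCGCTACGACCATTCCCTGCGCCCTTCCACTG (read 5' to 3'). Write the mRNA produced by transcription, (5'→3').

The mRNA has the sequence of the coding strand (reverse complement of the template) with T→U. Reverse complement of AAGTTGTGACTAGGTTATCTCGTACCGCTACGACCATTCCCTGCGCCCTTCCACTG is CAGTGGAAGGGCGCAGGGAATGGTCGTAGCGGTACGAGATAACCTAGTCACAACTT; then T→U.

5'-CAGUGGAAGGGCGCAGGGAAUGGUCGUAGCGGUACGAGAUAACCUAGUCACAACUU-3'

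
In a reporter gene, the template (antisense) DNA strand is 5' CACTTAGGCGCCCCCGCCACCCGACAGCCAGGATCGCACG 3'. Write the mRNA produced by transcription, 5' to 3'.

5′-CGUGCGAUCCUGGCUGUCGGGUGGCGGGGGCGCCUAAGUG-3′

The mRNA has the sequence of the coding strand (reverse complement of the template) with T→U. Reverse complement of CACTTAGGCGCCCCCGCCACCCGACAGCCAGGATCGCACG is CGTGCGATCCTGGCTGTCGGGTGGCGGGGGCGCCTAAGTG; then T→U.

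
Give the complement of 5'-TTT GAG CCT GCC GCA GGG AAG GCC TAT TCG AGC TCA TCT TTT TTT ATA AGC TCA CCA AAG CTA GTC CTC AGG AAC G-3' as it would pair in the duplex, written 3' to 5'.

Base-pairing A↔T, G↔C gives the complement. The complementary strand is antiparallel, so paired with a 5'→3' strand it runs 3'→5'.

3′-AAACTCGGACGGCGTCCCTTCCGGATAAGCTCGAGTAGAAAAAAATATTCGAGTGGTTTCGATCAGGAGTCCTTGC-5′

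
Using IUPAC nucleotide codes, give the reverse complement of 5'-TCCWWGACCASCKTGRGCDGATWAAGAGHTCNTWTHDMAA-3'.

5'-TTKHDAWANGADCTCTTWATCHGCYCAMGSTGGTCWWGGA-3'

Standard pairs A↔T, G↔C; ambiguity codes pair R↔Y, M↔K, W↔W, S↔S, D↔H, N↔N. Complement (AGGWWCTGGTSGMACYCGHCTAWTTCTCDAGNAWADHKTT), then reverse for 5'→3'.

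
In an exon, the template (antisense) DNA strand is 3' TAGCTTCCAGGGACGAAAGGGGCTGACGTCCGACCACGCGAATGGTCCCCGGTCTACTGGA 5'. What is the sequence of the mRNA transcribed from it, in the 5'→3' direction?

5′-AUCGAAGGUCCCUGCUUUCCCCGACUGCAGGCUGGUGCGCUUACCAGGGGCCAGAUGACCU-3′

Reading the template 3'→5' as shown, RNA polymerase pairs each base (A→U, T→A, G↔C) to build mRNA 5'→3' directly.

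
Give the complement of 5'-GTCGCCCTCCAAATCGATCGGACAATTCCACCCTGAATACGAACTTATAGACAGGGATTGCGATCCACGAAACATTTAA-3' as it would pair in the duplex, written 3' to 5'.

Base-pairing A↔T, G↔C gives the complement. The complementary strand is antiparallel, so paired with a 5'→3' strand it runs 3'→5'.

3'-CAGCGGGAGGTTTAGCTAGCCTGTTAAGGTGGGACTTATGCTTGAATATCTGTCCCTAACGCTAGGTGCTTTGTAAATT-5'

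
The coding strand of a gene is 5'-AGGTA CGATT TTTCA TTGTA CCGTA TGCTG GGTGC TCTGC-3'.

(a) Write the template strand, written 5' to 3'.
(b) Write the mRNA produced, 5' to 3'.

(a) 5′-GCAGAGCACCCAGCATACGGTACAATGAAAAATCGTACCT-3′
(b) 5'-AGGUACGAUUUUUCAUUGUACCGUAUGCUGGGUGCUCUGC-3'

(a) The template strand is the reverse complement of the coding strand: complement TCCATGCTAAAAAGTAACATGGCATACGACCCACGAGACG, then reverse.
(b) mRNA matches the coding strand with T→U.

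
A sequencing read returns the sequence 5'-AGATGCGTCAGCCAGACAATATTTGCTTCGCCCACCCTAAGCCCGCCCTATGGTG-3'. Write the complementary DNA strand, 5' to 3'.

The complement of AGATGCGTCAGCCAGACAATATTTGCTTCGCCCACCCTAAGCCCGCCCTATGGTG is TCTACGCAGTCGGTCTGTTATAAACGAAGCGGGTGGGATTCGGGCGGGATACCAC (A↔T, G↔C). DNA strands are antiparallel, so the complementary strand runs 3'→5'; reversing gives the 5'→3' form.

5'-CACCATAGGGCGGGCTTAGGGTGGGCGAAGCAAATATTGTCTGGCTGACGCATCT-3'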